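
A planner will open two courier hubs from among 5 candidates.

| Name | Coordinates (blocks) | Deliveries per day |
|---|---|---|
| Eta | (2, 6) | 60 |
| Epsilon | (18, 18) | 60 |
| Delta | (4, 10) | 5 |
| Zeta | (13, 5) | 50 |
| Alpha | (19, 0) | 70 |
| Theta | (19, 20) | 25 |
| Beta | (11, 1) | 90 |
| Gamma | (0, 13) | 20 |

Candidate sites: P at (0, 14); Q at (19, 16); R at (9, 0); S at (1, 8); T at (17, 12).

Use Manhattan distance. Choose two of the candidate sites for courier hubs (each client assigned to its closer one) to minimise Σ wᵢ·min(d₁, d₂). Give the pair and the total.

Evaluate every pair (each demand assigned to the nearer of the two):
  {Q, R}: total = 2995
  {R, T}: total = 3305
  {Q, S}: total = 4005
  {P, R}: total = 4025
  {S, T}: total = 4055
  {R, S}: total = 4115
  {P, T}: total = 4390
  {P, Q}: total = 4980
  {Q, T}: total = 5035
  {P, S}: total = 6270
Best pair: {Q, R} with total 2995.

{Q, R}, total 2995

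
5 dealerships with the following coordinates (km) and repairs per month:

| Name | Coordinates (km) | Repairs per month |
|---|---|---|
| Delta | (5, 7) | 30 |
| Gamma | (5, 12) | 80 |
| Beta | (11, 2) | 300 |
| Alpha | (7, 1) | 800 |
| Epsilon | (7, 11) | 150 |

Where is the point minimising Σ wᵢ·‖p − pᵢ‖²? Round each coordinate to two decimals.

(7.72, 3.10)

The minimiser of Σwᵢ‖p−pᵢ‖² is the weighted centroid p* = (Σwᵢpᵢ)/(Σwᵢ).
Σwᵢ = 1360.
Σwᵢxᵢ = 30·5 + 80·5 + 300·11 + 800·7 + 150·7 = 10500.
Σwᵢyᵢ = 30·7 + 80·12 + 300·2 + 800·1 + 150·11 = 4220.
x* = 10500/1360 = 7.72, y* = 4220/1360 = 3.10.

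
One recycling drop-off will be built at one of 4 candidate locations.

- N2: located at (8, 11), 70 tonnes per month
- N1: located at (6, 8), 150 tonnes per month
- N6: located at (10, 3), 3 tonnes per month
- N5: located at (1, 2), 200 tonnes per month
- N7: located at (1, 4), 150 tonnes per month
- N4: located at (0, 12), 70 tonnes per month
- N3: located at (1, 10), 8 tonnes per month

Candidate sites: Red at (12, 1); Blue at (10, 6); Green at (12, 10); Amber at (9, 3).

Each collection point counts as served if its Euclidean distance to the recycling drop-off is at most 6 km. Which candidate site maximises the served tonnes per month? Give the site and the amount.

Blue, covering 223

Coverage radius r = 6 km; a point is covered iff (Δx)²+(Δy)² ≤ 6² = 36.
  Red (12, 1): covers {N6} → 3
  Blue (10, 6): covers {N2, N1, N6} → 223
  Green (12, 10): covers {N2} → 70
  Amber (9, 3): covers {N1, N6} → 153
Maximum coverage at Blue: 223 tonnes per month.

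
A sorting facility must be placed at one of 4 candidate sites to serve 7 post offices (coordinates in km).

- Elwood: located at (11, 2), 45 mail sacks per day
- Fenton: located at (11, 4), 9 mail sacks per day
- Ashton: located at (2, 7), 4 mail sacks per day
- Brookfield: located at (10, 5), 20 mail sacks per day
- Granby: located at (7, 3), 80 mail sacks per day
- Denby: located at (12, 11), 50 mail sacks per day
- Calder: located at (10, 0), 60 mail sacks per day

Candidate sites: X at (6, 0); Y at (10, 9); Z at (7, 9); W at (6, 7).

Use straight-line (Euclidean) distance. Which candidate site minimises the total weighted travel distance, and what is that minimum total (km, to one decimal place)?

Total weighted distance at each candidate:
  X (6, 0): total = 1579.8
  Y (10, 9): total = 1695.2
  Z (7, 9): total = 1860.4
  W (6, 7): total = 1650.3
Minimum is at X with total 1579.8 km.

X, total 1579.8 km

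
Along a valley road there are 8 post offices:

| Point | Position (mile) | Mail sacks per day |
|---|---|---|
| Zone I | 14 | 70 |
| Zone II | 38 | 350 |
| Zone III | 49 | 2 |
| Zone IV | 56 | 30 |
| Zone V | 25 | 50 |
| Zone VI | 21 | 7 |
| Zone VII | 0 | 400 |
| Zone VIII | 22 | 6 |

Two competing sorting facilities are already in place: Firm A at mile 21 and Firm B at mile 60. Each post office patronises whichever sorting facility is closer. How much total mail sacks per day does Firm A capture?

883

The indifferent point is the midpoint (21+60)/2 = 40.5; post offices left of it (closer to Firm A at 21) go to Firm A, those right go to Firm B.
  Zone VII at 0 (w=400) → Firm A
  Zone I at 14 (w=70) → Firm A
  Zone VI at 21 (w=7) → Firm A
  Zone VIII at 22 (w=6) → Firm A
  Zone V at 25 (w=50) → Firm A
  Zone II at 38 (w=350) → Firm A
  Zone III at 49 (w=2) → Firm B
  Zone IV at 56 (w=30) → Firm B
Firm A captures 883; Firm B captures 32.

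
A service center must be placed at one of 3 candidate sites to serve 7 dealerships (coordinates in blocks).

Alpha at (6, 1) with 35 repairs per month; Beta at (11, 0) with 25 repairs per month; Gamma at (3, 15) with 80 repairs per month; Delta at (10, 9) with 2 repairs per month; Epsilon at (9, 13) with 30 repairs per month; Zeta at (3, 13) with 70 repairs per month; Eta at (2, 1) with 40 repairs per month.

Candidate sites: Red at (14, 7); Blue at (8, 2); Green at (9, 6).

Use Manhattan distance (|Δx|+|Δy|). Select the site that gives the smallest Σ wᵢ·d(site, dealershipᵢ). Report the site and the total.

Green, total 3288 blocks

Total weighted distance at each candidate:
  Red (14, 7): total = 4512
  Blue (8, 2): total = 3448
  Green (9, 6): total = 3288
Minimum is at Green with total 3288 blocks.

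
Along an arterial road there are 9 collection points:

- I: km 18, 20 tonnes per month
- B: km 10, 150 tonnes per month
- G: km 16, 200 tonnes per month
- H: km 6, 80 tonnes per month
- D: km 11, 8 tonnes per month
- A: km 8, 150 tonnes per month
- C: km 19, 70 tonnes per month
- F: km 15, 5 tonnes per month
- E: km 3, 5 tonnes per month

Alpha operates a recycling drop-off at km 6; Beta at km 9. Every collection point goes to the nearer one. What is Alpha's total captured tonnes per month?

85

The indifferent point is the midpoint (6+9)/2 = 7.5; collection points left of it (closer to Alpha at 6) go to Alpha, those right go to Beta.
  E at 3 (w=5) → Alpha
  H at 6 (w=80) → Alpha
  A at 8 (w=150) → Beta
  B at 10 (w=150) → Beta
  D at 11 (w=8) → Beta
  F at 15 (w=5) → Beta
  G at 16 (w=200) → Beta
  I at 18 (w=20) → Beta
  C at 19 (w=70) → Beta
Alpha captures 85; Beta captures 603.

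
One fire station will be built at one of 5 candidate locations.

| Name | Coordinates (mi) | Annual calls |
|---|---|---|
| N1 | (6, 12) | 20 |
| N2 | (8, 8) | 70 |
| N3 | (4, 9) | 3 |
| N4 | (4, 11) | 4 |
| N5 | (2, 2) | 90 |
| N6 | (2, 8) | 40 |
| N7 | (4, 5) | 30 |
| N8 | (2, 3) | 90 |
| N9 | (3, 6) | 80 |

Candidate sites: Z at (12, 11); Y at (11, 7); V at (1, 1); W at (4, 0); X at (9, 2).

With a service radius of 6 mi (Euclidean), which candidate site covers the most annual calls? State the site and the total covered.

Coverage radius r = 6 mi; a point is covered iff (Δx)²+(Δy)² ≤ 6² = 36.
  Z (12, 11): covers {N2} → 70
  Y (11, 7): covers {N2} → 70
  V (1, 1): covers {N5, N7, N8, N9} → 290
  W (4, 0): covers {N5, N7, N8} → 210
  X (9, 2): covers {N7} → 30
Maximum coverage at V: 290 annual calls.

V, covering 290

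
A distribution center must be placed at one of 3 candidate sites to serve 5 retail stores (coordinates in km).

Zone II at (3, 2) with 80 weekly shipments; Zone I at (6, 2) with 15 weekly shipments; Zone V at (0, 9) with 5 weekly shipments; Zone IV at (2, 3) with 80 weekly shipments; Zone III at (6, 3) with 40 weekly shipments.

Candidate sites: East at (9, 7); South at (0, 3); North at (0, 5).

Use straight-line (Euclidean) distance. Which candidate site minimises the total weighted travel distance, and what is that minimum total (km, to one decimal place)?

Total weighted distance at each candidate:
  East (9, 7): total = 1603.4
  South (0, 3): total = 774.2
  North (0, 5): total = 939.3
Minimum is at South with total 774.2 km.

South, total 774.2 km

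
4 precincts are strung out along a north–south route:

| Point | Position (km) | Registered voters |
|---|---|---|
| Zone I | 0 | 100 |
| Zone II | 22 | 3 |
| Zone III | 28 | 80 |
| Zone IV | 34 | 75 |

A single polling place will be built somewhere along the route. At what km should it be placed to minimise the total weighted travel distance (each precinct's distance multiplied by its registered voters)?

x = 28

For a sum of weighted absolute distances on a line, the optimum is the weighted median (not the mean). Total weight W = 258; half-weight = 129.
Sort by position and accumulate weight:
  km 0 (Zone I, w=100) → cum 100
  km 22 (Zone II, w=3) → cum 103
  km 28 (Zone III, w=80) → cum 183  ≥ 129 → median here
  km 34 (Zone IV, w=75) → cum 258
Optimal location: km 28.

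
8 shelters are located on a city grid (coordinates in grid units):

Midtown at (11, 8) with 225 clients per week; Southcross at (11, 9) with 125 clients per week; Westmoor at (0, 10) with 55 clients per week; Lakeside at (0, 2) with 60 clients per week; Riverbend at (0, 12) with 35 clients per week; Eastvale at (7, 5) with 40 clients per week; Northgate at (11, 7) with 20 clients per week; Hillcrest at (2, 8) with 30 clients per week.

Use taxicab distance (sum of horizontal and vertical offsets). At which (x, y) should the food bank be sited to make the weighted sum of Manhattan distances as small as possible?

Manhattan distance separates: Σwᵢ(|x−xᵢ|+|y−yᵢ|) = Σwᵢ|x−xᵢ| + Σwᵢ|y−yᵢ|, so x and y are optimised independently as 1-D weighted medians.
Total weight W = 590; half = 295.
x-coordinate, sorted with cumulative weight:
  x=0 (Westmoor, w=55) cum 55
  x=0 (Lakeside, w=60) cum 115
  x=0 (Riverbend, w=35) cum 150
  x=2 (Hillcrest, w=30) cum 180
  x=7 (Eastvale, w=40) cum 220
  x=11 (Midtown, w=225) cum 445  ← median
  x=11 (Southcross, w=125) cum 570
  x=11 (Northgate, w=20) cum 590
⇒ x* = 11
y-coordinate, sorted with cumulative weight:
  y=2 (Lakeside, w=60) cum 60
  y=5 (Eastvale, w=40) cum 100
  y=7 (Northgate, w=20) cum 120
  y=8 (Midtown, w=225) cum 345  ← median
  y=8 (Hillcrest, w=30) cum 375
  y=9 (Southcross, w=125) cum 500
  y=10 (Westmoor, w=55) cum 555
  y=12 (Riverbend, w=35) cum 590
⇒ y* = 8

(11, 8)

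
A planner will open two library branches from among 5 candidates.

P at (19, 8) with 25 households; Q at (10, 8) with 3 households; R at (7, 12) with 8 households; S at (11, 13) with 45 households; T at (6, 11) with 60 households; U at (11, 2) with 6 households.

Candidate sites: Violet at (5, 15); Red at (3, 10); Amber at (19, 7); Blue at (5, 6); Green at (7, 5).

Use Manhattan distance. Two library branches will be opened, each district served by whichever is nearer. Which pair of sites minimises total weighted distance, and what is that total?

{Violet, Amber}, total 833

Evaluate every pair (each demand assigned to the nearer of the two):
  {Violet, Amber}: total = 833
  {Red, Amber}: total = 913
  {Amber, Green}: total = 1101
  {Amber, Blue}: total = 1115
  {Violet, Green}: total = 1135
  {Violet, Blue}: total = 1181
  {Violet, Red}: total = 1213
  {Red, Green}: total = 1218
  {Red, Blue}: total = 1264
  {Blue, Green}: total = 1391
Best pair: {Violet, Amber} with total 833.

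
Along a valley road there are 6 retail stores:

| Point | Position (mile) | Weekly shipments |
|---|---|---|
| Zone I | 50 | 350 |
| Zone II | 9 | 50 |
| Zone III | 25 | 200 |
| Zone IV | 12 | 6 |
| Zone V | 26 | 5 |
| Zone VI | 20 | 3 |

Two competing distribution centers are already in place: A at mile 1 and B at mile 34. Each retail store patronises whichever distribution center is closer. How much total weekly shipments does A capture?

56

The indifferent point is the midpoint (1+34)/2 = 17.5; retail stores left of it (closer to A at 1) go to A, those right go to B.
  Zone II at 9 (w=50) → A
  Zone IV at 12 (w=6) → A
  Zone VI at 20 (w=3) → B
  Zone III at 25 (w=200) → B
  Zone V at 26 (w=5) → B
  Zone I at 50 (w=350) → B
A captures 56; B captures 558.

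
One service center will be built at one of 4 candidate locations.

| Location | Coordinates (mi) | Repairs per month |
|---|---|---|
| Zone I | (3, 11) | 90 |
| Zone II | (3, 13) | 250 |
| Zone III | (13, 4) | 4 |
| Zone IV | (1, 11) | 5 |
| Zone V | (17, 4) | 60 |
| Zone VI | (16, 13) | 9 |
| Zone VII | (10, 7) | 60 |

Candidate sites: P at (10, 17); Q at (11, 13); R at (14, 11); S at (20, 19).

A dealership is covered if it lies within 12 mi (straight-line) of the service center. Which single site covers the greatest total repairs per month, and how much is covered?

Q, covering 478

Coverage radius r = 12 mi; a point is covered iff (Δx)²+(Δy)² ≤ 12² = 144.
  P (10, 17): covers {Zone I, Zone II, Zone IV, Zone VI, Zone VII} → 414
  Q (11, 13): covers {Zone I, Zone II, Zone III, Zone IV, Zone V, Zone VI, Zone VII} → 478
  R (14, 11): covers {Zone I, Zone II, Zone III, Zone V, Zone VI, Zone VII} → 473
  S (20, 19): covers {Zone VI} → 9
Maximum coverage at Q: 478 repairs per month.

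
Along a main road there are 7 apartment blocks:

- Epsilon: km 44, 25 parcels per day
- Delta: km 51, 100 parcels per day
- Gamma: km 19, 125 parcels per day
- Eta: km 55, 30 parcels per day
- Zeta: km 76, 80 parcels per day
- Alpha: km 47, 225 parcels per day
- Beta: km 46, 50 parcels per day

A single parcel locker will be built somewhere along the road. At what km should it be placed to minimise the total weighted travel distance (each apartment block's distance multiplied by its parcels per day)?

For a sum of weighted absolute distances on a line, the optimum is the weighted median (not the mean). Total weight W = 635; half-weight = 317.5.
Sort by position and accumulate weight:
  km 19 (Gamma, w=125) → cum 125
  km 44 (Epsilon, w=25) → cum 150
  km 46 (Beta, w=50) → cum 200
  km 47 (Alpha, w=225) → cum 425  ≥ 317.5 → median here
  km 51 (Delta, w=100) → cum 525
  km 55 (Eta, w=30) → cum 555
  km 76 (Zeta, w=80) → cum 635
Optimal location: km 47.

x = 47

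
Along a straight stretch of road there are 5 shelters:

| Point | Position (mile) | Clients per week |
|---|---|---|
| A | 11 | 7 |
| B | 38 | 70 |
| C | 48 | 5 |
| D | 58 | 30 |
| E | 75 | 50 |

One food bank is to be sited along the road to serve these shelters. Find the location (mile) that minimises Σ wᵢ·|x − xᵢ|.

For a sum of weighted absolute distances on a line, the optimum is the weighted median (not the mean). Total weight W = 162; half-weight = 81.
Sort by position and accumulate weight:
  mile 11 (A, w=7) → cum 7
  mile 38 (B, w=70) → cum 77
  mile 48 (C, w=5) → cum 82  ≥ 81 → median here
  mile 58 (D, w=30) → cum 112
  mile 75 (E, w=50) → cum 162
Optimal location: mile 48.

x = 48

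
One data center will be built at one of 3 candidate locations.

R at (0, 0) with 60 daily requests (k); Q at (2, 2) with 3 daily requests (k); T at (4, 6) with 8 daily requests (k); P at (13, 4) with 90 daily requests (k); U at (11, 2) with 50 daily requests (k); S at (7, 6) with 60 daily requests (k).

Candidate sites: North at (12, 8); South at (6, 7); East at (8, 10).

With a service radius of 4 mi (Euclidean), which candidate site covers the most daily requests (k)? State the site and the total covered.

Coverage radius r = 4 mi; a point is covered iff (Δx)²+(Δy)² ≤ 4² = 16.
  North (12, 8): covers {none} → 0
  South (6, 7): covers {T, S} → 68
  East (8, 10): covers {none} → 0
Maximum coverage at South: 68 daily requests (k).

South, covering 68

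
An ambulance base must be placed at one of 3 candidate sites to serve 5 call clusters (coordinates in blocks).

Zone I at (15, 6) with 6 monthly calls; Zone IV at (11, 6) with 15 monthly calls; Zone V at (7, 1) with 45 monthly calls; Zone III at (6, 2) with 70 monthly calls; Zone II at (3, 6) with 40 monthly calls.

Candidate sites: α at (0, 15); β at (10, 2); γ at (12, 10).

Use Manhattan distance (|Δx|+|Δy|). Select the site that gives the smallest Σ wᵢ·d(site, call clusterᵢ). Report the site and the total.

Total weighted distance at each candidate:
  α (0, 15): total = 3199
  β (10, 2): total = 1029
  γ (12, 10): total = 2247
Minimum is at β with total 1029 blocks.

β, total 1029 blocks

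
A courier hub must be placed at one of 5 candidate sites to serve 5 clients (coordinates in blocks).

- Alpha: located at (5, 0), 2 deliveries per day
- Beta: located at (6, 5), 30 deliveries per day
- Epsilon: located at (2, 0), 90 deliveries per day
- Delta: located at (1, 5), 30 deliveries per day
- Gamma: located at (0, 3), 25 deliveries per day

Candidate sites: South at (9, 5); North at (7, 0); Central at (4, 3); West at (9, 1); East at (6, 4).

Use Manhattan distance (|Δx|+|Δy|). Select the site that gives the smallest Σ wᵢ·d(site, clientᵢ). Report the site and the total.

Total weighted distance at each candidate:
  South (9, 5): total = 1703
  North (7, 0): total = 1214
  Central (4, 3): total = 828
  West (9, 1): total = 1575
  East (6, 4): total = 1115
Minimum is at Central with total 828 blocks.

Central, total 828 blocks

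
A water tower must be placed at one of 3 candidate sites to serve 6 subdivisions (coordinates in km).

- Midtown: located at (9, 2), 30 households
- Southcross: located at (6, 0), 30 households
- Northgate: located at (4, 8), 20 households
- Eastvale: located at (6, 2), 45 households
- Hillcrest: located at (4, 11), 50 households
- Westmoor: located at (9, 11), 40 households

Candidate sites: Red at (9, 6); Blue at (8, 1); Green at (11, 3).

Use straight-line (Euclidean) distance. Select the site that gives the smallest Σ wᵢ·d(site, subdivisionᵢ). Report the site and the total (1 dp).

Red, total 1207.5 km

Total weighted distance at each candidate:
  Red (9, 6): total = 1207.5
  Blue (8, 1): total = 1311.9
  Green (11, 3): total = 1504.9
Minimum is at Red with total 1207.5 km.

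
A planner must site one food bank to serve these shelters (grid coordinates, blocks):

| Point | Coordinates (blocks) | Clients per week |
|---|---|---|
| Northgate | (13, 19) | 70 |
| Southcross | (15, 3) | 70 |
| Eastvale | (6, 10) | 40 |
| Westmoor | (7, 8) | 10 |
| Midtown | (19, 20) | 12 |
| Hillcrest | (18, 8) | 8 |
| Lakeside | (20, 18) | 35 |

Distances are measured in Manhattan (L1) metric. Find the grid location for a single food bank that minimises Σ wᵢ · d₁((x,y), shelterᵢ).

(15, 10)

Manhattan distance separates: Σwᵢ(|x−xᵢ|+|y−yᵢ|) = Σwᵢ|x−xᵢ| + Σwᵢ|y−yᵢ|, so x and y are optimised independently as 1-D weighted medians.
Total weight W = 245; half = 122.5.
x-coordinate, sorted with cumulative weight:
  x=6 (Eastvale, w=40) cum 40
  x=7 (Westmoor, w=10) cum 50
  x=13 (Northgate, w=70) cum 120
  x=15 (Southcross, w=70) cum 190  ← median
  x=18 (Hillcrest, w=8) cum 198
  x=19 (Midtown, w=12) cum 210
  x=20 (Lakeside, w=35) cum 245
⇒ x* = 15
y-coordinate, sorted with cumulative weight:
  y=3 (Southcross, w=70) cum 70
  y=8 (Westmoor, w=10) cum 80
  y=8 (Hillcrest, w=8) cum 88
  y=10 (Eastvale, w=40) cum 128  ← median
  y=18 (Lakeside, w=35) cum 163
  y=19 (Northgate, w=70) cum 233
  y=20 (Midtown, w=12) cum 245
⇒ y* = 10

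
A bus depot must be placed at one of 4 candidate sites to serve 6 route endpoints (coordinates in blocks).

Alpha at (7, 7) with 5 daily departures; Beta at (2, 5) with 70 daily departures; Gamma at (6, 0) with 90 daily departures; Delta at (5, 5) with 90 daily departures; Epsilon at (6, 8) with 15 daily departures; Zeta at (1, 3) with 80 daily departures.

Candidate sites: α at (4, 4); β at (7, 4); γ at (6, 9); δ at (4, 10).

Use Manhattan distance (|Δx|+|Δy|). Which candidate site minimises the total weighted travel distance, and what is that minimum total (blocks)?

Total weighted distance at each candidate:
  α (4, 4): total = 1370
  β (7, 4): total = 1790
  γ (6, 9): total = 2730
  δ (4, 10): total = 3000
Minimum is at α with total 1370 blocks.

α, total 1370 blocks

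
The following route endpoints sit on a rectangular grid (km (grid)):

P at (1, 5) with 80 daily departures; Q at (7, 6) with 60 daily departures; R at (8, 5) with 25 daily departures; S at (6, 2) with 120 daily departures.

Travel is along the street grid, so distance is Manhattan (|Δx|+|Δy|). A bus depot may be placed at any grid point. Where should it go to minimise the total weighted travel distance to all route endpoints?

Manhattan distance separates: Σwᵢ(|x−xᵢ|+|y−yᵢ|) = Σwᵢ|x−xᵢ| + Σwᵢ|y−yᵢ|, so x and y are optimised independently as 1-D weighted medians.
Total weight W = 285; half = 142.5.
x-coordinate, sorted with cumulative weight:
  x=1 (P, w=80) cum 80
  x=6 (S, w=120) cum 200  ← median
  x=7 (Q, w=60) cum 260
  x=8 (R, w=25) cum 285
⇒ x* = 6
y-coordinate, sorted with cumulative weight:
  y=2 (S, w=120) cum 120
  y=5 (P, w=80) cum 200  ← median
  y=5 (R, w=25) cum 225
  y=6 (Q, w=60) cum 285
⇒ y* = 5

(6, 5)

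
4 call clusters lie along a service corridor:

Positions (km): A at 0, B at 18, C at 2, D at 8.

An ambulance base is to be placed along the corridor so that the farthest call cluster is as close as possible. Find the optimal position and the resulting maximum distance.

The 1-center on a line is the midpoint of the two extreme points: leftmost at 0, rightmost at 18.
Optimal location = (0 + 18)/2 = 9; maximum distance = (18 − 0)/2 = 9.

location 9, max distance 9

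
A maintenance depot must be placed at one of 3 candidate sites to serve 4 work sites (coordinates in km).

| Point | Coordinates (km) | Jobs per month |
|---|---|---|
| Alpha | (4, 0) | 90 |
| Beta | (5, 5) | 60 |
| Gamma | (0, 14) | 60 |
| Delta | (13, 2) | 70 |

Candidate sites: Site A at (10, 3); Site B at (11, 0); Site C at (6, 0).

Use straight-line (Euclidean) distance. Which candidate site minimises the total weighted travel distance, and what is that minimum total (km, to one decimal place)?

Site C, total 1909.4 km

Total weighted distance at each candidate:
  Site A (10, 3): total = 2040.2
  Site B (11, 0): total = 2364.9
  Site C (6, 0): total = 1909.4
Minimum is at Site C with total 1909.4 km.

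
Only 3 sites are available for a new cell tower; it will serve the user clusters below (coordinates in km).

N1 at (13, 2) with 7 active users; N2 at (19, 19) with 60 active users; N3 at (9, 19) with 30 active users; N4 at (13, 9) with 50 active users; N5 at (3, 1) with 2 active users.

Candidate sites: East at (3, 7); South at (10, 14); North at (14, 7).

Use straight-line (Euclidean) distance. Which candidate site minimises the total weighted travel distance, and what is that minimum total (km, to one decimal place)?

South, total 1178.4 km

Total weighted distance at each candidate:
  East (3, 7): total = 2202.7
  South (10, 14): total = 1178.4
  North (14, 7): total = 1342.6
Minimum is at South with total 1178.4 km.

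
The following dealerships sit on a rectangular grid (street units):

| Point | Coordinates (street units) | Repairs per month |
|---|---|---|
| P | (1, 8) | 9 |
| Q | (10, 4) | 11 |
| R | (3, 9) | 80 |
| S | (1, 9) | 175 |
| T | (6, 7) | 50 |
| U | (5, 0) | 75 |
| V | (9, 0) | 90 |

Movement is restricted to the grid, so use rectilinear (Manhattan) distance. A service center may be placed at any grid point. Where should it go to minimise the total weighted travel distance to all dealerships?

(3, 9)

Manhattan distance separates: Σwᵢ(|x−xᵢ|+|y−yᵢ|) = Σwᵢ|x−xᵢ| + Σwᵢ|y−yᵢ|, so x and y are optimised independently as 1-D weighted medians.
Total weight W = 490; half = 245.
x-coordinate, sorted with cumulative weight:
  x=1 (P, w=9) cum 9
  x=1 (S, w=175) cum 184
  x=3 (R, w=80) cum 264  ← median
  x=5 (U, w=75) cum 339
  x=6 (T, w=50) cum 389
  x=9 (V, w=90) cum 479
  x=10 (Q, w=11) cum 490
⇒ x* = 3
y-coordinate, sorted with cumulative weight:
  y=0 (U, w=75) cum 75
  y=0 (V, w=90) cum 165
  y=4 (Q, w=11) cum 176
  y=7 (T, w=50) cum 226
  y=8 (P, w=9) cum 235
  y=9 (R, w=80) cum 315  ← median
  y=9 (S, w=175) cum 490
⇒ y* = 9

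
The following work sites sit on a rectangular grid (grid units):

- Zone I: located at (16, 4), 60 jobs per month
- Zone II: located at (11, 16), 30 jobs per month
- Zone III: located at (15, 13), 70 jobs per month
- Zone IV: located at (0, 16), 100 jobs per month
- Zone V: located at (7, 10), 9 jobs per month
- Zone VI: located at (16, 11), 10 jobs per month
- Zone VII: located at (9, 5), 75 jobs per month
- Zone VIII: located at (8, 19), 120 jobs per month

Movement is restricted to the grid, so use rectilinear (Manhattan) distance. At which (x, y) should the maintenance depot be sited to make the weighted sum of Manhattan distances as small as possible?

Manhattan distance separates: Σwᵢ(|x−xᵢ|+|y−yᵢ|) = Σwᵢ|x−xᵢ| + Σwᵢ|y−yᵢ|, so x and y are optimised independently as 1-D weighted medians.
Total weight W = 474; half = 237.
x-coordinate, sorted with cumulative weight:
  x=0 (Zone IV, w=100) cum 100
  x=7 (Zone V, w=9) cum 109
  x=8 (Zone VIII, w=120) cum 229
  x=9 (Zone VII, w=75) cum 304  ← median
  x=11 (Zone II, w=30) cum 334
  x=15 (Zone III, w=70) cum 404
  x=16 (Zone I, w=60) cum 464
  x=16 (Zone VI, w=10) cum 474
⇒ x* = 9
y-coordinate, sorted with cumulative weight:
  y=4 (Zone I, w=60) cum 60
  y=5 (Zone VII, w=75) cum 135
  y=10 (Zone V, w=9) cum 144
  y=11 (Zone VI, w=10) cum 154
  y=13 (Zone III, w=70) cum 224
  y=16 (Zone II, w=30) cum 254  ← median
  y=16 (Zone IV, w=100) cum 354
  y=19 (Zone VIII, w=120) cum 474
⇒ y* = 16

(9, 16)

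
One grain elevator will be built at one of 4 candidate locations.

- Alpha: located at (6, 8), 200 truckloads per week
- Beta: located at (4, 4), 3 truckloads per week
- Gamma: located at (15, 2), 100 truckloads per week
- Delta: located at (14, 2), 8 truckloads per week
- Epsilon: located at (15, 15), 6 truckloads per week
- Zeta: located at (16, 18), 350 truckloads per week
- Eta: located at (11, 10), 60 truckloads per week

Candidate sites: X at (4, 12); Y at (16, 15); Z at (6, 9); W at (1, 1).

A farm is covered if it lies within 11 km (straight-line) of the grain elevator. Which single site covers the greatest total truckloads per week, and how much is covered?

Y, covering 416

Coverage radius r = 11 km; a point is covered iff (Δx)²+(Δy)² ≤ 11² = 121.
  X (4, 12): covers {Alpha, Beta, Eta} → 263
  Y (16, 15): covers {Epsilon, Zeta, Eta} → 416
  Z (6, 9): covers {Alpha, Beta, Delta, Epsilon, Eta} → 277
  W (1, 1): covers {Alpha, Beta} → 203
Maximum coverage at Y: 416 truckloads per week.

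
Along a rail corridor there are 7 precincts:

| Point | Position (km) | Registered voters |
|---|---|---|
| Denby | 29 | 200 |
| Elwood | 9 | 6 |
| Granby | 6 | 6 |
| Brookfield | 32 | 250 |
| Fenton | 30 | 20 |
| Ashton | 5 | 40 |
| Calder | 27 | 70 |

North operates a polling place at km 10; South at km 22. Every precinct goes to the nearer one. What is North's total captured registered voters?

52

The indifferent point is the midpoint (10+22)/2 = 16; precincts left of it (closer to North at 10) go to North, those right go to South.
  Ashton at 5 (w=40) → North
  Granby at 6 (w=6) → North
  Elwood at 9 (w=6) → North
  Calder at 27 (w=70) → South
  Denby at 29 (w=200) → South
  Fenton at 30 (w=20) → South
  Brookfield at 32 (w=250) → South
North captures 52; South captures 540.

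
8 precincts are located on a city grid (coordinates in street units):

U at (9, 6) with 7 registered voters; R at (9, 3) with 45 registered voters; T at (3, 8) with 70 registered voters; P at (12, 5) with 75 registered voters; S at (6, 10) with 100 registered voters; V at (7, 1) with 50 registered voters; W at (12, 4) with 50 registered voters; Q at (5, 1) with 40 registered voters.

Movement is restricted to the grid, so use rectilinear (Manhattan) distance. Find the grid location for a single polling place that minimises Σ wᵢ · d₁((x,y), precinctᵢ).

(7, 5)

Manhattan distance separates: Σwᵢ(|x−xᵢ|+|y−yᵢ|) = Σwᵢ|x−xᵢ| + Σwᵢ|y−yᵢ|, so x and y are optimised independently as 1-D weighted medians.
Total weight W = 437; half = 218.5.
x-coordinate, sorted with cumulative weight:
  x=3 (T, w=70) cum 70
  x=5 (Q, w=40) cum 110
  x=6 (S, w=100) cum 210
  x=7 (V, w=50) cum 260  ← median
  x=9 (U, w=7) cum 267
  x=9 (R, w=45) cum 312
  x=12 (P, w=75) cum 387
  x=12 (W, w=50) cum 437
⇒ x* = 7
y-coordinate, sorted with cumulative weight:
  y=1 (V, w=50) cum 50
  y=1 (Q, w=40) cum 90
  y=3 (R, w=45) cum 135
  y=4 (W, w=50) cum 185
  y=5 (P, w=75) cum 260  ← median
  y=6 (U, w=7) cum 267
  y=8 (T, w=70) cum 337
  y=10 (S, w=100) cum 437
⇒ y* = 5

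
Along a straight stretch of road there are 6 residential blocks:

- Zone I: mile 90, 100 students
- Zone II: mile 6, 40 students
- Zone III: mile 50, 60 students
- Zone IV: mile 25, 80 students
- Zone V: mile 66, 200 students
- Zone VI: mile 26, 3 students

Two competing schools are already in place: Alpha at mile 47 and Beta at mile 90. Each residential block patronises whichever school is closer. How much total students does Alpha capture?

The indifferent point is the midpoint (47+90)/2 = 68.5; residential blocks left of it (closer to Alpha at 47) go to Alpha, those right go to Beta.
  Zone II at 6 (w=40) → Alpha
  Zone IV at 25 (w=80) → Alpha
  Zone VI at 26 (w=3) → Alpha
  Zone III at 50 (w=60) → Alpha
  Zone V at 66 (w=200) → Alpha
  Zone I at 90 (w=100) → Beta
Alpha captures 383; Beta captures 100.

383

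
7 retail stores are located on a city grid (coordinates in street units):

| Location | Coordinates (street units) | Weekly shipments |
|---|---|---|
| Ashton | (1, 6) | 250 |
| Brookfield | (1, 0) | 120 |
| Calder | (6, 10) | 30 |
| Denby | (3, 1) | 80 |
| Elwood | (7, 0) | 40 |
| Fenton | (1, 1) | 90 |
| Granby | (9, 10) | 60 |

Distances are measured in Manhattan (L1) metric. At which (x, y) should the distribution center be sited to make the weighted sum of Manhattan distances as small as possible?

Manhattan distance separates: Σwᵢ(|x−xᵢ|+|y−yᵢ|) = Σwᵢ|x−xᵢ| + Σwᵢ|y−yᵢ|, so x and y are optimised independently as 1-D weighted medians.
Total weight W = 670; half = 335.
x-coordinate, sorted with cumulative weight:
  x=1 (Ashton, w=250) cum 250
  x=1 (Brookfield, w=120) cum 370  ← median
  x=1 (Fenton, w=90) cum 460
  x=3 (Denby, w=80) cum 540
  x=6 (Calder, w=30) cum 570
  x=7 (Elwood, w=40) cum 610
  x=9 (Granby, w=60) cum 670
⇒ x* = 1
y-coordinate, sorted with cumulative weight:
  y=0 (Brookfield, w=120) cum 120
  y=0 (Elwood, w=40) cum 160
  y=1 (Denby, w=80) cum 240
  y=1 (Fenton, w=90) cum 330
  y=6 (Ashton, w=250) cum 580  ← median
  y=10 (Calder, w=30) cum 610
  y=10 (Granby, w=60) cum 670
⇒ y* = 6

(1, 6)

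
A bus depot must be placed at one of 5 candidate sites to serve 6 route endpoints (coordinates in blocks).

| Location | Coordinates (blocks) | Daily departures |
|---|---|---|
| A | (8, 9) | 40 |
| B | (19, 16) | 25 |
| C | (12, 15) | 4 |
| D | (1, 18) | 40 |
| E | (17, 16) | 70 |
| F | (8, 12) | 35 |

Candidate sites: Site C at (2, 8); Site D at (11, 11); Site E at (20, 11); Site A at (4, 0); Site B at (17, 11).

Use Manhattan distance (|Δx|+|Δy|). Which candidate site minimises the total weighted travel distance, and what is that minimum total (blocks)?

Site D, total 2135 blocks

Total weighted distance at each candidate:
  Site C (2, 8): total = 3373
  Site D (11, 11): total = 2135
  Site E (20, 11): total = 2813
  Site A (4, 0): total = 4817
  Site B (17, 11): total = 2271
Minimum is at Site D with total 2135 blocks.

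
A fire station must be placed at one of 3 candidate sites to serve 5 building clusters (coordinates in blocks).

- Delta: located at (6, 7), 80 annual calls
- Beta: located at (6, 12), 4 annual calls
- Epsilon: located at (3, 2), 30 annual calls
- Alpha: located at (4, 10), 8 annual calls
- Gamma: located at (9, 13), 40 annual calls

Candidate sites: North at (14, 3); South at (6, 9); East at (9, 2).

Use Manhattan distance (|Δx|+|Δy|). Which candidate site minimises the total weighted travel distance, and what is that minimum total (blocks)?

South, total 776 blocks

Total weighted distance at each candidate:
  North (14, 3): total = 2124
  South (6, 9): total = 776
  East (9, 2): total = 1416
Minimum is at South with total 776 blocks.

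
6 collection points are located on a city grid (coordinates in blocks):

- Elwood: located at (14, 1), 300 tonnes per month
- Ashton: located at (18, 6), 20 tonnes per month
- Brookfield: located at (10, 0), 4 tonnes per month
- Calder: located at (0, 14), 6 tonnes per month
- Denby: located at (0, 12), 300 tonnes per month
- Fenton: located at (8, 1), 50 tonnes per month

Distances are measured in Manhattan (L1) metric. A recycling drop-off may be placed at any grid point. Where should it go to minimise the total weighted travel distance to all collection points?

Manhattan distance separates: Σwᵢ(|x−xᵢ|+|y−yᵢ|) = Σwᵢ|x−xᵢ| + Σwᵢ|y−yᵢ|, so x and y are optimised independently as 1-D weighted medians.
Total weight W = 680; half = 340.
x-coordinate, sorted with cumulative weight:
  x=0 (Calder, w=6) cum 6
  x=0 (Denby, w=300) cum 306
  x=8 (Fenton, w=50) cum 356  ← median
  x=10 (Brookfield, w=4) cum 360
  x=14 (Elwood, w=300) cum 660
  x=18 (Ashton, w=20) cum 680
⇒ x* = 8
y-coordinate, sorted with cumulative weight:
  y=0 (Brookfield, w=4) cum 4
  y=1 (Elwood, w=300) cum 304
  y=1 (Fenton, w=50) cum 354  ← median
  y=6 (Ashton, w=20) cum 374
  y=12 (Denby, w=300) cum 674
  y=14 (Calder, w=6) cum 680
⇒ y* = 1

(8, 1)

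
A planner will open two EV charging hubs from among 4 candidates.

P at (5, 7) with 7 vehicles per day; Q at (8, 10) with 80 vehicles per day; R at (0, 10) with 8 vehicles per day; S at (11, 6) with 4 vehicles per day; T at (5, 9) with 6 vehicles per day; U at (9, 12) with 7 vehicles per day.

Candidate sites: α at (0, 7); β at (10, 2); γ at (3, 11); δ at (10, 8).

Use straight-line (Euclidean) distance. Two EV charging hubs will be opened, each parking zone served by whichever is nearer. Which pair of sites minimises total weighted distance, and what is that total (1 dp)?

Evaluate every pair (each demand assigned to the nearer of the two):
  {γ, δ}: total = 337.7
  {α, δ}: total = 353.7
  {β, δ}: total = 412.0
  {β, γ}: total = 540.6
  {α, γ}: total = 560.5
  {α, β}: total = 837.8
Best pair: {γ, δ} with total 337.7.

{γ, δ}, total 337.7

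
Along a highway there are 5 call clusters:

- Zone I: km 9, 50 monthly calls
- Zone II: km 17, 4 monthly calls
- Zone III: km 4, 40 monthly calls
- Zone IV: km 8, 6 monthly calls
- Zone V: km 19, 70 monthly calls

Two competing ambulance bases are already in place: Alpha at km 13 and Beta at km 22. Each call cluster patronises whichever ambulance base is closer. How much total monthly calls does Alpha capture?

The indifferent point is the midpoint (13+22)/2 = 17.5; call clusters left of it (closer to Alpha at 13) go to Alpha, those right go to Beta.
  Zone III at 4 (w=40) → Alpha
  Zone IV at 8 (w=6) → Alpha
  Zone I at 9 (w=50) → Alpha
  Zone II at 17 (w=4) → Alpha
  Zone V at 19 (w=70) → Beta
Alpha captures 100; Beta captures 70.

100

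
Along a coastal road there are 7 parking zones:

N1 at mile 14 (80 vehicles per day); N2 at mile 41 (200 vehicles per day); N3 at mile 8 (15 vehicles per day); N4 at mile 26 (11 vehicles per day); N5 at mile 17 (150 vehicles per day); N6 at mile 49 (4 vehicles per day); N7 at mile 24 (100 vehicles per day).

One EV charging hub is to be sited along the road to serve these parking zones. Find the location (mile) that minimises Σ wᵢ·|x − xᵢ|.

x = 24

For a sum of weighted absolute distances on a line, the optimum is the weighted median (not the mean). Total weight W = 560; half-weight = 280.
Sort by position and accumulate weight:
  mile 8 (N3, w=15) → cum 15
  mile 14 (N1, w=80) → cum 95
  mile 17 (N5, w=150) → cum 245
  mile 24 (N7, w=100) → cum 345  ≥ 280 → median here
  mile 26 (N4, w=11) → cum 356
  mile 41 (N2, w=200) → cum 556
  mile 49 (N6, w=4) → cum 560
Optimal location: mile 24.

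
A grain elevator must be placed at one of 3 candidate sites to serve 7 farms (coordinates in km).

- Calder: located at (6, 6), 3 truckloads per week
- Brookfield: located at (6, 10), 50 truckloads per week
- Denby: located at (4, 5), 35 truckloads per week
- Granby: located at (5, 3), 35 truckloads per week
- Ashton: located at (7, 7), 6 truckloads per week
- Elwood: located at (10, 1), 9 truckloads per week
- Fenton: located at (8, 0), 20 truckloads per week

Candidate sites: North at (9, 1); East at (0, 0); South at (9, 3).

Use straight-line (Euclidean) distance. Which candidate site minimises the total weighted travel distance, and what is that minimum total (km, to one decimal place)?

Total weighted distance at each candidate:
  North (9, 1): total = 947.7
  East (0, 0): total = 1346.6
  South (9, 3): total = 832.2
Minimum is at South with total 832.2 km.

South, total 832.2 km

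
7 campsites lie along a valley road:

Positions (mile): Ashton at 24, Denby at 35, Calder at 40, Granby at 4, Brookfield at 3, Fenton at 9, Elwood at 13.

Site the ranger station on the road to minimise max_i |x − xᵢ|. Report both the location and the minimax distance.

The 1-center on a line is the midpoint of the two extreme points: leftmost at 3, rightmost at 40.
Optimal location = (3 + 40)/2 = 21.5; maximum distance = (40 − 3)/2 = 18.5.

location 21.5, max distance 18.5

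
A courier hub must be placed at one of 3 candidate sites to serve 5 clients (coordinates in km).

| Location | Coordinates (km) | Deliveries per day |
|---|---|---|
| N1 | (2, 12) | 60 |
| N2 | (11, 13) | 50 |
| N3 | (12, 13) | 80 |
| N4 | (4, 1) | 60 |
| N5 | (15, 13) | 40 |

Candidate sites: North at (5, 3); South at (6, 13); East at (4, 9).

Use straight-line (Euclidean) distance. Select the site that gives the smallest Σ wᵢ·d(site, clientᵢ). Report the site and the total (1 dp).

Total weighted distance at each candidate:
  North (5, 3): total = 2828.7
  South (6, 13): total = 2067.3
  East (4, 9): total = 2283.2
Minimum is at South with total 2067.3 km.

South, total 2067.3 km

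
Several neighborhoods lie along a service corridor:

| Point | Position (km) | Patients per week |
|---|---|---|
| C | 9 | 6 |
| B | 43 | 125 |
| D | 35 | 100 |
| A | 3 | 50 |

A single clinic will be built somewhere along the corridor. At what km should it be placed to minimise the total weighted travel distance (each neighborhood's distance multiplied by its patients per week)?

For a sum of weighted absolute distances on a line, the optimum is the weighted median (not the mean). Total weight W = 281; half-weight = 140.5.
Sort by position and accumulate weight:
  km 3 (A, w=50) → cum 50
  km 9 (C, w=6) → cum 56
  km 35 (D, w=100) → cum 156  ≥ 140.5 → median here
  km 43 (B, w=125) → cum 281
Optimal location: km 35.

x = 35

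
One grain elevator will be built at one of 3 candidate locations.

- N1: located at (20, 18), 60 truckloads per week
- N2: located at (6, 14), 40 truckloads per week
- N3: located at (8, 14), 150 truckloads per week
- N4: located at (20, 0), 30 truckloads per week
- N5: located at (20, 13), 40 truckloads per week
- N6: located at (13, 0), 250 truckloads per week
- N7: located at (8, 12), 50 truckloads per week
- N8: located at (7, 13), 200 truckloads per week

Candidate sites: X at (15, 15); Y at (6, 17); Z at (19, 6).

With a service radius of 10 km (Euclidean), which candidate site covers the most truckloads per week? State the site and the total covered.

X, covering 540

Coverage radius r = 10 km; a point is covered iff (Δx)²+(Δy)² ≤ 10² = 100.
  X (15, 15): covers {N1, N2, N3, N5, N7, N8} → 540
  Y (6, 17): covers {N2, N3, N7, N8} → 440
  Z (19, 6): covers {N4, N5, N6} → 320
Maximum coverage at X: 540 truckloads per week.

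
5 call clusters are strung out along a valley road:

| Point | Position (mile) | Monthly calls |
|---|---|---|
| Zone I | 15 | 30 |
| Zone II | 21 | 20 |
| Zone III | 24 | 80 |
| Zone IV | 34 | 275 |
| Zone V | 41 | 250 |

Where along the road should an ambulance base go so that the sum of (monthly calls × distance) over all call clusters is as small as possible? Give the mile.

x = 34

For a sum of weighted absolute distances on a line, the optimum is the weighted median (not the mean). Total weight W = 655; half-weight = 327.5.
Sort by position and accumulate weight:
  mile 15 (Zone I, w=30) → cum 30
  mile 21 (Zone II, w=20) → cum 50
  mile 24 (Zone III, w=80) → cum 130
  mile 34 (Zone IV, w=275) → cum 405  ≥ 327.5 → median here
  mile 41 (Zone V, w=250) → cum 655
Optimal location: mile 34.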